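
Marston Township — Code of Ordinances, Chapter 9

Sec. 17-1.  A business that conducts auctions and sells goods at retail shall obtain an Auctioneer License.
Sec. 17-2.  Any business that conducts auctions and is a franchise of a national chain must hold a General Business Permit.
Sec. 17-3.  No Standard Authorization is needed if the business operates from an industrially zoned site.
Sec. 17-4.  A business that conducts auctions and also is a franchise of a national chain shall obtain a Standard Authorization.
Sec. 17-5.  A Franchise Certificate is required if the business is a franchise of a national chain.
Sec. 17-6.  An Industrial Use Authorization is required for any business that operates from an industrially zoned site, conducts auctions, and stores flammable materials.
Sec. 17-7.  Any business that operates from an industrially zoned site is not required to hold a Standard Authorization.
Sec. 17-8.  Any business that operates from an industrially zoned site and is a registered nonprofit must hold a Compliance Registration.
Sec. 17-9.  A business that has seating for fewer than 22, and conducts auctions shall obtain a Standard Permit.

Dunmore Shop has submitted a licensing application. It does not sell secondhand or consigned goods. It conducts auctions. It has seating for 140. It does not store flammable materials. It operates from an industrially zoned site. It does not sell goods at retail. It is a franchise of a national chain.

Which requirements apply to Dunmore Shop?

Franchise Certificate, General Business Permit

Sec. 17-1. conducts auctions; does not sell goods at retail → Auctioneer License not required.
Sec. 17-2. conducts auctions; is a franchise of a national chain → General Business Permit required.
Sec. 17-3. operates from an industrially zoned site → exempt from Standard Authorization.
Sec. 17-4. conducts auctions; is a franchise of a national chain → Standard Authorization required.
Sec. 17-5. is a franchise of a national chain → Franchise Certificate required.
Sec. 17-6. operates from an industrially zoned site; conducts auctions; does not store flammable materials → Industrial Use Authorization not required.
Sec. 17-7. operates from an industrially zoned site → exempt from Standard Authorization.
Sec. 17-8. operates from an industrially zoned site; is a franchise of a national chain (not: is a registered nonprofit) → Compliance Registration not required.
Sec. 17-9. seating 140 ≥ 22; conducts auctions → Standard Permit not required.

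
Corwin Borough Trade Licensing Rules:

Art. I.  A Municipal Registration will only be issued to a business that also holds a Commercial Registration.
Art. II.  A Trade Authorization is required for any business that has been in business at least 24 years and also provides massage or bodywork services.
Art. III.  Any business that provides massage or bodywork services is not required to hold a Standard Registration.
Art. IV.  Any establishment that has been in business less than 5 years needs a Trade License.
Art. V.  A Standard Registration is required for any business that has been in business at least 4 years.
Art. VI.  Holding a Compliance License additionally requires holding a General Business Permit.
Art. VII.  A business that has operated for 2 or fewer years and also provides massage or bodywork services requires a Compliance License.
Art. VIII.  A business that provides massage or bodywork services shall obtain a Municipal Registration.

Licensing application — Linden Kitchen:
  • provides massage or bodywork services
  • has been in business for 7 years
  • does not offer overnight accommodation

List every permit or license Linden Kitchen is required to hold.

Art. I. Municipal Registration is required → Commercial Registration also required.
Art. II. years in business 7 < 24; provides massage or bodywork services → Trade Authorization not required.
Art. III. provides massage or bodywork services → exempt from Standard Registration.
Art. IV. years in business 7 ≥ 5 → Trade License not required.
Art. V. years in business 7 ≥ 4 → Standard Registration required.
Art. VI. Compliance License is not required → no effect.
Art. VII. years in business 7 > 2; provides massage or bodywork services → Compliance License not required.
Art. VIII. provides massage or bodywork services → Municipal Registration required.

Commercial Registration, Municipal Registration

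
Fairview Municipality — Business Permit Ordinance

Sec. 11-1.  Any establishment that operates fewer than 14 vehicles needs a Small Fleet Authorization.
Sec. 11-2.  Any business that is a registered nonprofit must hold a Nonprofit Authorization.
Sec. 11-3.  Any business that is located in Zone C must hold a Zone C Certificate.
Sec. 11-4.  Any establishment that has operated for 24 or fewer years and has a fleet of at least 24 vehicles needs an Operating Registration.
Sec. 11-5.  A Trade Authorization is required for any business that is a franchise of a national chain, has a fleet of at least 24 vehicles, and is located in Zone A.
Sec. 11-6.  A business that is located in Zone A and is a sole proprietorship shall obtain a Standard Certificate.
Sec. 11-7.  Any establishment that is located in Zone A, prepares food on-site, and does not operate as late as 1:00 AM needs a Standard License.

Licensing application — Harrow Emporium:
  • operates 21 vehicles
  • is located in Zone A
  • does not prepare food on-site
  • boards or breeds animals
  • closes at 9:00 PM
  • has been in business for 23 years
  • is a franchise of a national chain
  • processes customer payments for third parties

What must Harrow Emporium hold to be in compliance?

None

Sec. 11-1. vehicles 21 ≥ 14 → Small Fleet Authorization not required.
Sec. 11-2. is a franchise of a national chain (not: is a registered nonprofit) → Nonprofit Authorization not required.
Sec. 11-3. is located in Zone A (not: is located in Zone C) → Zone C Certificate not required.
Sec. 11-4. years in business 23 ≤ 24; vehicles 21 < 24 → Operating Registration not required.
Sec. 11-5. is a franchise of a national chain; vehicles 21 < 24; is located in Zone A → Trade Authorization not required.
Sec. 11-6. is located in Zone A; is a franchise of a national chain (not: is a sole proprietorship) → Standard Certificate not required.
Sec. 11-7. is located in Zone A; does not prepare food on-site; closes 9:00 PM, at/before 1:00 AM → Standard License not required.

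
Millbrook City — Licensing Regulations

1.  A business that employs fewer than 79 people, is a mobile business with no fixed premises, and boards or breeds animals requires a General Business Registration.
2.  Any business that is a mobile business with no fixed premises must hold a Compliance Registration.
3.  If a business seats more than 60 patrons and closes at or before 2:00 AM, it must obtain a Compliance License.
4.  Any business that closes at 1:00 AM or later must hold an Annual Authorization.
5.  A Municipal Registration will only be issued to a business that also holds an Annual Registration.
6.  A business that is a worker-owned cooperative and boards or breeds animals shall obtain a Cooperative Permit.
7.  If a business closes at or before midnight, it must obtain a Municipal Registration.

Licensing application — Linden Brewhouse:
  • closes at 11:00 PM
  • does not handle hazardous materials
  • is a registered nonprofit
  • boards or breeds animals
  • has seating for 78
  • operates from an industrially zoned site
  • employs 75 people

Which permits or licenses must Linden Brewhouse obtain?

1. employees 75 < 79; operates from an industrially zoned site (not: is a mobile business with no fixed premises); boards or breeds animals → General Business Registration not required.
2. operates from an industrially zoned site (not: is a mobile business with no fixed premises) → Compliance Registration not required.
3. seating 78 > 60; closes 11:00 PM, at/before 2:00 AM → Compliance License required.
4. closes 11:00 PM, at/before 1:00 AM → Annual Authorization not required.
5. Municipal Registration is required → Annual Registration also required.
6. is a registered nonprofit (not: is a worker-owned cooperative); boards or breeds animals → Cooperative Permit not required.
7. closes 11:00 PM, at/before midnight → Municipal Registration required.

Annual Registration, Compliance License, Municipal Registration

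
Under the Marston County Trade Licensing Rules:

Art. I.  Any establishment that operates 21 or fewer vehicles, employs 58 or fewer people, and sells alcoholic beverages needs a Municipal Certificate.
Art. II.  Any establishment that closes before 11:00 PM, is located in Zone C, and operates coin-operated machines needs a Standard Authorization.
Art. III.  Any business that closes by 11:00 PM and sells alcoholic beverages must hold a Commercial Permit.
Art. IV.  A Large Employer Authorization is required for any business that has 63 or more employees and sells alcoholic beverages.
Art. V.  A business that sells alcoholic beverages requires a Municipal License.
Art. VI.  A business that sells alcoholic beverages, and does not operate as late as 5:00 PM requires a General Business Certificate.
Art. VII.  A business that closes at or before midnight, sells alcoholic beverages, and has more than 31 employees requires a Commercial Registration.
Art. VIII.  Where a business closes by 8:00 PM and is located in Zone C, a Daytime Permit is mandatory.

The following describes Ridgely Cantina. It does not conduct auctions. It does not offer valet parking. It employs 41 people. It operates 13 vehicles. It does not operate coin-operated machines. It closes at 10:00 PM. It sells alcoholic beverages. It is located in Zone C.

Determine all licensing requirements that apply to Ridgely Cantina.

Commercial Permit, Commercial Registration, Municipal Certificate, Municipal License

Art. I. vehicles 13 ≤ 21; employees 41 ≤ 58; sells alcoholic beverages → Municipal Certificate required.
Art. II. closes 10:00 PM, at/before 11:00 PM; is located in Zone C; does not operate coin-operated machines → Standard Authorization not required.
Art. III. closes 10:00 PM, at/before 11:00 PM; sells alcoholic beverages → Commercial Permit required.
Art. IV. employees 41 < 63; sells alcoholic beverages → Large Employer Authorization not required.
Art. V. sells alcoholic beverages → Municipal License required.
Art. VI. sells alcoholic beverages; closes 10:00 PM, after 5:00 PM → General Business Certificate not required.
Art. VII. closes 10:00 PM, at/before midnight; sells alcoholic beverages; employees 41 > 31 → Commercial Registration required.
Art. VIII. closes 10:00 PM, after 8:00 PM; is located in Zone C → Daytime Permit not required.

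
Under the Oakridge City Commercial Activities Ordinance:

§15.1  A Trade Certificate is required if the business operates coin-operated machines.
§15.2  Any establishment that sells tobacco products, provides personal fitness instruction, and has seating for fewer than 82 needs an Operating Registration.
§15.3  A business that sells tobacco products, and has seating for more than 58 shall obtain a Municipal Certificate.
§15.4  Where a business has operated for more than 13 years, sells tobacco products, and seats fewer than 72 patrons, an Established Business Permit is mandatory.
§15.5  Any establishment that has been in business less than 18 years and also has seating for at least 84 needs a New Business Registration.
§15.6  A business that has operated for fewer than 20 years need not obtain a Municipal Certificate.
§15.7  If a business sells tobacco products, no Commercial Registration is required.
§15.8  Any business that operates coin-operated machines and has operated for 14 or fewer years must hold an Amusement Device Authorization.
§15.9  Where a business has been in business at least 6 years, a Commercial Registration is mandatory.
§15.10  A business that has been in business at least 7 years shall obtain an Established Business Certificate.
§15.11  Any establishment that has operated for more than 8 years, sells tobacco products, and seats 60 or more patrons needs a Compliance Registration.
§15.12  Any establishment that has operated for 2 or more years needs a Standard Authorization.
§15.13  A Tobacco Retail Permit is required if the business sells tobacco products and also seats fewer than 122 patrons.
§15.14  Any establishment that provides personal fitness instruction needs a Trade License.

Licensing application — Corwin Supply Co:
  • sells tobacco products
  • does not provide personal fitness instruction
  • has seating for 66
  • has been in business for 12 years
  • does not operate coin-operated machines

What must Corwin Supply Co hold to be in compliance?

§15.1 does not operate coin-operated machines → Trade Certificate not required.
§15.2 sells tobacco products; does not provide personal fitness instruction; seating 66 < 82 → Operating Registration not required.
§15.3 sells tobacco products; seating 66 > 58 → Municipal Certificate required.
§15.4 years in business 12 ≤ 13; sells tobacco products; seating 66 < 72 → Established Business Permit not required.
§15.5 years in business 12 < 18; seating 66 < 84 → New Business Registration not required.
§15.6 years in business 12 < 20 → exempt from Municipal Certificate.
§15.7 sells tobacco products → exempt from Commercial Registration.
§15.8 does not operate coin-operated machines; years in business 12 ≤ 14 → Amusement Device Authorization not required.
§15.9 years in business 12 ≥ 6 → Commercial Registration required.
§15.10 years in business 12 ≥ 7 → Established Business Certificate required.
§15.11 years in business 12 > 8; sells tobacco products; seating 66 ≥ 60 → Compliance Registration required.
§15.12 years in business 12 ≥ 2 → Standard Authorization required.
§15.13 sells tobacco products; seating 66 < 122 → Tobacco Retail Permit required.
§15.14 does not provide personal fitness instruction → Trade License not required.

Compliance Registration, Established Business Certificate, Standard Authorization, Tobacco Retail Permit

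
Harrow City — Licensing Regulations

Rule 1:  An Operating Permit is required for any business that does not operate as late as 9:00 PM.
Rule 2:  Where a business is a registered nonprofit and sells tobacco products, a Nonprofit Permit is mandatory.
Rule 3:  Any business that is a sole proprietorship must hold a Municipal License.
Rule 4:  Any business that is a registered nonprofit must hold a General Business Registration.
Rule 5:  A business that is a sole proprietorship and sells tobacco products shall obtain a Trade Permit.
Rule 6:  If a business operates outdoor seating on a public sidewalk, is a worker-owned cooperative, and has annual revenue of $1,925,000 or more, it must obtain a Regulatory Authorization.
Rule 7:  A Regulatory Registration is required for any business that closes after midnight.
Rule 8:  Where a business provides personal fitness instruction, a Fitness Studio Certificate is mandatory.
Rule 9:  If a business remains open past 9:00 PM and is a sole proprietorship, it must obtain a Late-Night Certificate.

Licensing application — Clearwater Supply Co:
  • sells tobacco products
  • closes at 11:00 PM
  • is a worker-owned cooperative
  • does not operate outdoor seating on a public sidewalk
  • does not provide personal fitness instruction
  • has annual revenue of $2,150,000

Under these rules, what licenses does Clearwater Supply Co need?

Rule 1: closes 11:00 PM, after 9:00 PM → Operating Permit not required.
Rule 2: is a worker-owned cooperative (not: is a registered nonprofit); sells tobacco products → Nonprofit Permit not required.
Rule 3: is a worker-owned cooperative (not: is a sole proprietorship) → Municipal License not required.
Rule 4: is a worker-owned cooperative (not: is a registered nonprofit) → General Business Registration not required.
Rule 5: is a worker-owned cooperative (not: is a sole proprietorship); sells tobacco products → Trade Permit not required.
Rule 6: does not operate outdoor seating on a public sidewalk; is a worker-owned cooperative; revenue $2,150,000 ≥ $1,925,000 → Regulatory Authorization not required.
Rule 7: closes 11:00 PM, at/before midnight → Regulatory Registration not required.
Rule 8: does not provide personal fitness instruction → Fitness Studio Certificate not required.
Rule 9: closes 11:00 PM, after 9:00 PM; is a worker-owned cooperative (not: is a sole proprietorship) → Late-Night Certificate not required.

None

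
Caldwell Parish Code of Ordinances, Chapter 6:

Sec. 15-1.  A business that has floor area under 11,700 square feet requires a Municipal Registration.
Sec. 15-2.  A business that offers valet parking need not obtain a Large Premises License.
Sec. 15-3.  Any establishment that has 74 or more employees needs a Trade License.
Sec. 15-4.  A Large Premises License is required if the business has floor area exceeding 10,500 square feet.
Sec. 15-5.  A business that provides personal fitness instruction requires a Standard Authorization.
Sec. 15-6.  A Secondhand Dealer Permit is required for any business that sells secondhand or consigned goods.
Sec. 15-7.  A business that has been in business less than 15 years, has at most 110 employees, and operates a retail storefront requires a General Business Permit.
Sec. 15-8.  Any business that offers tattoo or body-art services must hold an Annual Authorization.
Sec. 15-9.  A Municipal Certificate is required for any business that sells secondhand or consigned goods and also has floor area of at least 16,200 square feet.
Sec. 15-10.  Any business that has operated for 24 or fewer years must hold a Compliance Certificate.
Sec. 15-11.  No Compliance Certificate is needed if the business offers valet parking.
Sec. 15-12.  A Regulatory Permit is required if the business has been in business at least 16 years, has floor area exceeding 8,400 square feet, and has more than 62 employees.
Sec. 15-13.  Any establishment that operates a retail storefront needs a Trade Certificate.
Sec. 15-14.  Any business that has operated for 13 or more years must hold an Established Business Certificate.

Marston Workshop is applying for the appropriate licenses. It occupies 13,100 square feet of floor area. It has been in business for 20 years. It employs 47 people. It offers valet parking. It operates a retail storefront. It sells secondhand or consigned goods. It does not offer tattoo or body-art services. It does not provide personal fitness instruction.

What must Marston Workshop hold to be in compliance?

Sec. 15-1. floor area 13,100 square feet ≥ 11,700 square feet → Municipal Registration not required.
Sec. 15-2. offers valet parking → exempt from Large Premises License.
Sec. 15-3. employees 47 < 74 → Trade License not required.
Sec. 15-4. floor area 13,100 square feet > 10,500 square feet → Large Premises License required.
Sec. 15-5. does not provide personal fitness instruction → Standard Authorization not required.
Sec. 15-6. sells secondhand or consigned goods → Secondhand Dealer Permit required.
Sec. 15-7. years in business 20 ≥ 15; employees 47 ≤ 110; operates a retail storefront → General Business Permit not required.
Sec. 15-8. does not offer tattoo or body-art services → Annual Authorization not required.
Sec. 15-9. sells secondhand or consigned goods; floor area 13,100 square feet < 16,200 square feet → Municipal Certificate not required.
Sec. 15-10. years in business 20 ≤ 24 → Compliance Certificate required.
Sec. 15-11. offers valet parking → exempt from Compliance Certificate.
Sec. 15-12. years in business 20 ≥ 16; floor area 13,100 square feet > 8,400 square feet; employees 47 ≤ 62 → Regulatory Permit not required.
Sec. 15-13. operates a retail storefront → Trade Certificate required.
Sec. 15-14. years in business 20 ≥ 13 → Established Business Certificate required.

Established Business Certificate, Secondhand Dealer Permit, Trade Certificate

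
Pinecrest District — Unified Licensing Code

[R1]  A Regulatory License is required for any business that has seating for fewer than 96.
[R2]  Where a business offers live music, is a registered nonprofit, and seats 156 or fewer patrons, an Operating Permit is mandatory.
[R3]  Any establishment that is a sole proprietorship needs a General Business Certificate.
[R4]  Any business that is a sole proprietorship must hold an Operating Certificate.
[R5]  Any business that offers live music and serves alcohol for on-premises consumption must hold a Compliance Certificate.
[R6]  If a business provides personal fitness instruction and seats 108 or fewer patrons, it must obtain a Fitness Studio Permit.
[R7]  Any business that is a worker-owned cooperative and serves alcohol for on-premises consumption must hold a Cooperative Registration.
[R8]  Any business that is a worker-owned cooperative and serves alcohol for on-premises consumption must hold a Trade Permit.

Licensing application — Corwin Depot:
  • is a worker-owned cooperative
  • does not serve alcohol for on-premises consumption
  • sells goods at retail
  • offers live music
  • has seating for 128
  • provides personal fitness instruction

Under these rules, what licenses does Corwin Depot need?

None

[R1] seating 128 ≥ 96 → Regulatory License not required.
[R2] offers live music; is a worker-owned cooperative (not: is a registered nonprofit); seating 128 ≤ 156 → Operating Permit not required.
[R3] is a worker-owned cooperative (not: is a sole proprietorship) → General Business Certificate not required.
[R4] is a worker-owned cooperative (not: is a sole proprietorship) → Operating Certificate not required.
[R5] offers live music; does not serve alcohol for on-premises consumption → Compliance Certificate not required.
[R6] provides personal fitness instruction; seating 128 > 108 → Fitness Studio Permit not required.
[R7] is a worker-owned cooperative; does not serve alcohol for on-premises consumption → Cooperative Registration not required.
[R8] is a worker-owned cooperative; does not serve alcohol for on-premises consumption → Trade Permit not required.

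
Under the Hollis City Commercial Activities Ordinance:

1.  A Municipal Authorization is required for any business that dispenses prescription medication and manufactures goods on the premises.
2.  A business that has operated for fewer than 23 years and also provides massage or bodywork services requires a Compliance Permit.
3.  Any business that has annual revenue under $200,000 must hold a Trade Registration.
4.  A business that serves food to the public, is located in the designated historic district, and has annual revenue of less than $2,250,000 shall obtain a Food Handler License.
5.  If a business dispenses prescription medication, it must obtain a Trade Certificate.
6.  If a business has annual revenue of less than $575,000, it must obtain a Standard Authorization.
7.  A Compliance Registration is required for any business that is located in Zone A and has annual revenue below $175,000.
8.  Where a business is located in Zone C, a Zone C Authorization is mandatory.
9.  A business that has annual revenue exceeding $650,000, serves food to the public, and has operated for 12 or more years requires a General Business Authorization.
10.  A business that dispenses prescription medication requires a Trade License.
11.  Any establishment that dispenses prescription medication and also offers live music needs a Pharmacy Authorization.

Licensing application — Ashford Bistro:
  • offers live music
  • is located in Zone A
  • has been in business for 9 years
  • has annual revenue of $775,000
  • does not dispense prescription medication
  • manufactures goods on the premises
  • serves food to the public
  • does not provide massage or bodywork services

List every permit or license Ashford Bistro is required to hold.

None

1. does not dispense prescription medication; manufactures goods on the premises → Municipal Authorization not required.
2. years in business 9 < 23; does not provide massage or bodywork services → Compliance Permit not required.
3. revenue $775,000 ≥ $200,000 → Trade Registration not required.
4. serves food to the public; is located in Zone A (not: is located in the designated historic district); revenue $775,000 < $2,250,000 → Food Handler License not required.
5. does not dispense prescription medication → Trade Certificate not required.
6. revenue $775,000 ≥ $575,000 → Standard Authorization not required.
7. is located in Zone A; revenue $775,000 ≥ $175,000 → Compliance Registration not required.
8. is located in Zone A (not: is located in Zone C) → Zone C Authorization not required.
9. revenue $775,000 > $650,000; serves food to the public; years in business 9 < 12 → General Business Authorization not required.
10. does not dispense prescription medication → Trade License not required.
11. does not dispense prescription medication; offers live music → Pharmacy Authorization not required.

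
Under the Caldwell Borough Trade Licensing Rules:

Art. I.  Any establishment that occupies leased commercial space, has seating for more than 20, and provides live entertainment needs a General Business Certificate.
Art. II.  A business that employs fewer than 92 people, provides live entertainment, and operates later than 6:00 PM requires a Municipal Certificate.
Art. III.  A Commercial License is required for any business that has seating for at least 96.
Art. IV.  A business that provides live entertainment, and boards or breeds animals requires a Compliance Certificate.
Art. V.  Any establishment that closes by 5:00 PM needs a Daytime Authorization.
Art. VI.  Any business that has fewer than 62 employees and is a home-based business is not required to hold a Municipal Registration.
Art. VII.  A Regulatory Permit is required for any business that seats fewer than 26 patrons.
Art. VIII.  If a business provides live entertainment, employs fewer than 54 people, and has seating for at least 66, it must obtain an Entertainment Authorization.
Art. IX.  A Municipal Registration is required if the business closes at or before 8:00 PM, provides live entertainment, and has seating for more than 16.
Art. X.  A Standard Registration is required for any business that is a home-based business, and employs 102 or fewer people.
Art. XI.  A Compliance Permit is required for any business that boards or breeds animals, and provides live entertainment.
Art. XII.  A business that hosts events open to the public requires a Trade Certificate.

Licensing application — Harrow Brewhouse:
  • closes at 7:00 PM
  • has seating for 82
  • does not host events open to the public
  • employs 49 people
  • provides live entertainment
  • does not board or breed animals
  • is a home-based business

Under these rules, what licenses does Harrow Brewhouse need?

Art. I. is a home-based business (not: occupies leased commercial space); seating 82 > 20; provides live entertainment → General Business Certificate not required.
Art. II. employees 49 < 92; provides live entertainment; closes 7:00 PM, after 6:00 PM → Municipal Certificate required.
Art. III. seating 82 < 96 → Commercial License not required.
Art. IV. provides live entertainment; does not board or breed animals → Compliance Certificate not required.
Art. V. closes 7:00 PM, after 5:00 PM → Daytime Authorization not required.
Art. VI. employees 49 < 62; is a home-based business → exempt from Municipal Registration.
Art. VII. seating 82 ≥ 26 → Regulatory Permit not required.
Art. VIII. provides live entertainment; employees 49 < 54; seating 82 ≥ 66 → Entertainment Authorization required.
Art. IX. closes 7:00 PM, at/before 8:00 PM; provides live entertainment; seating 82 > 16 → Municipal Registration required.
Art. X. is a home-based business; employees 49 ≤ 102 → Standard Registration required.
Art. XI. does not board or breed animals; provides live entertainment → Compliance Permit not required.
Art. XII. does not host events open to the public → Trade Certificate not required.

Entertainment Authorization, Municipal Certificate, Standard Registration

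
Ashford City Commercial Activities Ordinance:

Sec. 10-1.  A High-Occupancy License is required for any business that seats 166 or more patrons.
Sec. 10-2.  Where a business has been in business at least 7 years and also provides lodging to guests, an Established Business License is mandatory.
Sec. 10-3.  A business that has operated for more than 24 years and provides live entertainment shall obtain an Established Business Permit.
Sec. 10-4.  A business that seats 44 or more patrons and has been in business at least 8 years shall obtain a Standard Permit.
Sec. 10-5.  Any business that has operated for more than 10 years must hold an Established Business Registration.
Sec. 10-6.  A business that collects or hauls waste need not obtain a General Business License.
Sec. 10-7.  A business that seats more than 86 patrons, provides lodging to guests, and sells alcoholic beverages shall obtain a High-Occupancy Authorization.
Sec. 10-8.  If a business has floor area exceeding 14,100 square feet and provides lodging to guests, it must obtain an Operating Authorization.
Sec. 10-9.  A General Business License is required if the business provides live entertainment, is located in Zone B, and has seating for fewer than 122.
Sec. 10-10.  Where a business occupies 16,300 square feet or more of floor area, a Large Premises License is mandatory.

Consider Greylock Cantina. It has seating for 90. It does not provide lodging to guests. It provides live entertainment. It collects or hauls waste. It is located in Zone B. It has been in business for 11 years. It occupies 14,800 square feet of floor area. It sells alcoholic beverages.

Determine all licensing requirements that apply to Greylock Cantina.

Sec. 10-1. seating 90 < 166 → High-Occupancy License not required.
Sec. 10-2. years in business 11 ≥ 7; does not provide lodging to guests → Established Business License not required.
Sec. 10-3. years in business 11 ≤ 24; provides live entertainment → Established Business Permit not required.
Sec. 10-4. seating 90 ≥ 44; years in business 11 ≥ 8 → Standard Permit required.
Sec. 10-5. years in business 11 > 10 → Established Business Registration required.
Sec. 10-6. collects or hauls waste → exempt from General Business License.
Sec. 10-7. seating 90 > 86; does not provide lodging to guests; sells alcoholic beverages → High-Occupancy Authorization not required.
Sec. 10-8. floor area 14,800 square feet > 14,100 square feet; does not provide lodging to guests → Operating Authorization not required.
Sec. 10-9. provides live entertainment; is located in Zone B; seating 90 < 122 → General Business License required.
Sec. 10-10. floor area 14,800 square feet < 16,300 square feet → Large Premises License not required.

Established Business Registration, Standard Permit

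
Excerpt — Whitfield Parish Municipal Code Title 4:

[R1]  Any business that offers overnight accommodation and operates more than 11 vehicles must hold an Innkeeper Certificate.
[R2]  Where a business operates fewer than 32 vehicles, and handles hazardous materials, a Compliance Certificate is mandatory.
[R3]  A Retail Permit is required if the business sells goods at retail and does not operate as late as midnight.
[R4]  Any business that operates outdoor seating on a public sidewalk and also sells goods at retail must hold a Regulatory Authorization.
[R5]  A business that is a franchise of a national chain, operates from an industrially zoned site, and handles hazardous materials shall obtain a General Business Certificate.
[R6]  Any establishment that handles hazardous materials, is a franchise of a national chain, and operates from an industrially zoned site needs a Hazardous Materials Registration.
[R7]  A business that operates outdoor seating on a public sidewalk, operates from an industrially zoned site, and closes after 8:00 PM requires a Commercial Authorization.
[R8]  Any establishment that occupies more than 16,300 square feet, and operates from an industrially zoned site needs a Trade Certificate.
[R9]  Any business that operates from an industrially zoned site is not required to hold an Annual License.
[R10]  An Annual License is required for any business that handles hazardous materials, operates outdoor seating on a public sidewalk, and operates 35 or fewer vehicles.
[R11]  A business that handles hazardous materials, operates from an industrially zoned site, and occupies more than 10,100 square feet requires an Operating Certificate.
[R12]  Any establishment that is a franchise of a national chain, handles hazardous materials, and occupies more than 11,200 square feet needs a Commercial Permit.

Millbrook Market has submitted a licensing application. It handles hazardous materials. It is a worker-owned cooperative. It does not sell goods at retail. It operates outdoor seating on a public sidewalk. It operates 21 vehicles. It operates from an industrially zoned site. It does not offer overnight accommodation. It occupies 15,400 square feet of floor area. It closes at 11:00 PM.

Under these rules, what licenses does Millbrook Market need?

[R1] does not offer overnight accommodation; vehicles 21 > 11 → Innkeeper Certificate not required.
[R2] vehicles 21 < 32; handles hazardous materials → Compliance Certificate required.
[R3] does not sell goods at retail; closes 11:00 PM, at/before midnight → Retail Permit not required.
[R4] operates outdoor seating on a public sidewalk; does not sell goods at retail → Regulatory Authorization not required.
[R5] is a worker-owned cooperative (not: is a franchise of a national chain); operates from an industrially zoned site; handles hazardous materials → General Business Certificate not required.
[R6] handles hazardous materials; is a worker-owned cooperative (not: is a franchise of a national chain); operates from an industrially zoned site → Hazardous Materials Registration not required.
[R7] operates outdoor seating on a public sidewalk; operates from an industrially zoned site; closes 11:00 PM, after 8:00 PM → Commercial Authorization required.
[R8] floor area 15,400 square feet ≤ 16,300 square feet; operates from an industrially zoned site → Trade Certificate not required.
[R9] operates from an industrially zoned site → exempt from Annual License.
[R10] handles hazardous materials; operates outdoor seating on a public sidewalk; vehicles 21 ≤ 35 → Annual License required.
[R11] handles hazardous materials; operates from an industrially zoned site; floor area 15,400 square feet > 10,100 square feet → Operating Certificate required.
[R12] is a worker-owned cooperative (not: is a franchise of a national chain); handles hazardous materials; floor area 15,400 square feet > 11,200 square feet → Commercial Permit not required.

Commercial Authorization, Compliance Certificate, Operating Certificate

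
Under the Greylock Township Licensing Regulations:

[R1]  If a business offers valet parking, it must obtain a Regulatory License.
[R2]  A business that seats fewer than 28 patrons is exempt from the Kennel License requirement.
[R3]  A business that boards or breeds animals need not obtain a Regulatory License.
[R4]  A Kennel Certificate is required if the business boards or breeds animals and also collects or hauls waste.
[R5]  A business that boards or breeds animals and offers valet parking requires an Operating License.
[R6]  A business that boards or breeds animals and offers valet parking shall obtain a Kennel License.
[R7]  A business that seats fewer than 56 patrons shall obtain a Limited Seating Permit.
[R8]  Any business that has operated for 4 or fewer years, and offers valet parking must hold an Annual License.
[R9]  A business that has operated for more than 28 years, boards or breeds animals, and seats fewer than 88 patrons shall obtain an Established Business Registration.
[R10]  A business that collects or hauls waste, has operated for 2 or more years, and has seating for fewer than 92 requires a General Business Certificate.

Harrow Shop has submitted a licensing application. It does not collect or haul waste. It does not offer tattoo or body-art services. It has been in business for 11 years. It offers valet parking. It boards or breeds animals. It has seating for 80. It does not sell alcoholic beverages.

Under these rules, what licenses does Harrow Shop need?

[R1] offers valet parking → Regulatory License required.
[R2] seating 80 ≥ 28 → Kennel License exemption does not apply.
[R3] boards or breeds animals → exempt from Regulatory License.
[R4] boards or breeds animals; does not collect or haul waste → Kennel Certificate not required.
[R5] boards or breeds animals; offers valet parking → Operating License required.
[R6] boards or breeds animals; offers valet parking → Kennel License required.
[R7] seating 80 ≥ 56 → Limited Seating Permit not required.
[R8] years in business 11 > 4; offers valet parking → Annual License not required.
[R9] years in business 11 ≤ 28; boards or breeds animals; seating 80 < 88 → Established Business Registration not required.
[R10] does not collect or haul waste; years in business 11 ≥ 2; seating 80 < 92 → General Business Certificate not required.

Kennel License, Operating License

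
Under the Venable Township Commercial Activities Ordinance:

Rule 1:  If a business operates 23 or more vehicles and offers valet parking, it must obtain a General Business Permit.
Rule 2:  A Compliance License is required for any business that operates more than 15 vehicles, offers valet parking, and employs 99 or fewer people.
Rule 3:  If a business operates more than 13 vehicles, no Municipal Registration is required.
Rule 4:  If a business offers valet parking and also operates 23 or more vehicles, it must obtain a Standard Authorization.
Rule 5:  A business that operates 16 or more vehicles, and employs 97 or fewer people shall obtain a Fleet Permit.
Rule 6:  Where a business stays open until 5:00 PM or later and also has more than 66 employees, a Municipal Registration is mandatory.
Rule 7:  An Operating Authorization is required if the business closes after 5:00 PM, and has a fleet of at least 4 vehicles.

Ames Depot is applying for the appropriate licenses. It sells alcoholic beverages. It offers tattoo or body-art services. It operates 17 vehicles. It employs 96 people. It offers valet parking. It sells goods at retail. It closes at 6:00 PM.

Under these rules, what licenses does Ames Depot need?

Compliance License, Fleet Permit, Operating Authorization

Rule 1: vehicles 17 < 23; offers valet parking → General Business Permit not required.
Rule 2: vehicles 17 > 15; offers valet parking; employees 96 ≤ 99 → Compliance License required.
Rule 3: vehicles 17 > 13 → exempt from Municipal Registration.
Rule 4: offers valet parking; vehicles 17 < 23 → Standard Authorization not required.
Rule 5: vehicles 17 ≥ 16; employees 96 ≤ 97 → Fleet Permit required.
Rule 6: closes 6:00 PM, after 5:00 PM; employees 96 > 66 → Municipal Registration required.
Rule 7: closes 6:00 PM, after 5:00 PM; vehicles 17 ≥ 4 → Operating Authorization required.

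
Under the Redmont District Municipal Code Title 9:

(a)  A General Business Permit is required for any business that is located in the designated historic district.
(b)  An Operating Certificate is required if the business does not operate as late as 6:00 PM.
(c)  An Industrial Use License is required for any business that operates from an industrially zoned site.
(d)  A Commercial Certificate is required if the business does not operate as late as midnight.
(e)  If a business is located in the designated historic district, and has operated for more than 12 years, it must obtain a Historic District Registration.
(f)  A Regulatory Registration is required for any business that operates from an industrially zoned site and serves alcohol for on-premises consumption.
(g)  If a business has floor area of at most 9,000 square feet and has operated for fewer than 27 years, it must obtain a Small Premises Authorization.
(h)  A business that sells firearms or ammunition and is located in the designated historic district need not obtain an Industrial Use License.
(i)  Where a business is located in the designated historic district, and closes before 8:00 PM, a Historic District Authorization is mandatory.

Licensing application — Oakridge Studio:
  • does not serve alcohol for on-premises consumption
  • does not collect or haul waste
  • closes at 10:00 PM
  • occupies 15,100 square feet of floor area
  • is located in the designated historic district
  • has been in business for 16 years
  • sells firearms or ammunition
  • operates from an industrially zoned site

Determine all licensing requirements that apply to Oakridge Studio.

Commercial Certificate, General Business Permit, Historic District Registration

(a) is located in the designated historic district → General Business Permit required.
(b) closes 10:00 PM, after 6:00 PM → Operating Certificate not required.
(c) operates from an industrially zoned site → Industrial Use License required.
(d) closes 10:00 PM, at/before midnight → Commercial Certificate required.
(e) is located in the designated historic district; years in business 16 > 12 → Historic District Registration required.
(f) operates from an industrially zoned site; does not serve alcohol for on-premises consumption → Regulatory Registration not required.
(g) floor area 15,100 square feet > 9,000 square feet; years in business 16 < 27 → Small Premises Authorization not required.
(h) sells firearms or ammunition; is located in the designated historic district → exempt from Industrial Use License.
(i) is located in the designated historic district; closes 10:00 PM, after 8:00 PM → Historic District Authorization not required.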